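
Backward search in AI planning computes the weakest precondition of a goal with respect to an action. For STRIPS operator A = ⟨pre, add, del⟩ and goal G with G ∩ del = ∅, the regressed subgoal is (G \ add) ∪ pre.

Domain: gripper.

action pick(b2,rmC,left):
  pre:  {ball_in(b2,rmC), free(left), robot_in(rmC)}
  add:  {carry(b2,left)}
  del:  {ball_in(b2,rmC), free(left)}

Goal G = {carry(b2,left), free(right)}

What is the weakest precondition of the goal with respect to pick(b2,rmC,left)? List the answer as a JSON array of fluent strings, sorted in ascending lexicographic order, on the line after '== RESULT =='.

Regress:
  G ∩ del = {}  (empty — regression defined)
  G \ add = {carry(b2,left), free(right)} \ {carry(b2,left)} = {free(right)}
  ∪ pre   = {free(right)} ∪ {ball_in(b2,rmC), free(left), robot_in(rmC)}
          = {ball_in(b2,rmC), free(left), free(right), robot_in(rmC)}

== RESULT ==
["ball_in(b2,rmC)", "free(left)", "free(right)", "robot_in(rmC)"]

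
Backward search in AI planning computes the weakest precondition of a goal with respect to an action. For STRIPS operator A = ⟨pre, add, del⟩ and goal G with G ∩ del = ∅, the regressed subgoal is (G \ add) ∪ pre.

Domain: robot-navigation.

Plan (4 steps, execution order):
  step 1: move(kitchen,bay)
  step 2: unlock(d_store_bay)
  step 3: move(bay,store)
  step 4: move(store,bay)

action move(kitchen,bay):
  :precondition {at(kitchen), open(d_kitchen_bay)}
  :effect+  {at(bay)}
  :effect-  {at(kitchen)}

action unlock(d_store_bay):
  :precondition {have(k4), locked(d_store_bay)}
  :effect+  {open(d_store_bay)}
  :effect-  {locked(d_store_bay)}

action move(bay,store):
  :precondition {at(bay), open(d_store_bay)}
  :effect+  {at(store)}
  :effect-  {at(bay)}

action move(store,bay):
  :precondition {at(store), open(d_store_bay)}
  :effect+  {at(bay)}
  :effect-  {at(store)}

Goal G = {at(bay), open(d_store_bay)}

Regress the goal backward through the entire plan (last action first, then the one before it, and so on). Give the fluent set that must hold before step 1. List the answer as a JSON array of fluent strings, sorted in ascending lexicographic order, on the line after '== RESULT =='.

Work backward from the goal:
  through step 4 (move(store,bay)): drop {at(bay)}, keep {open(d_store_bay)}, require {at(store), open(d_store_bay)}
    → {at(store), open(d_store_bay)}
  through step 3 (move(bay,store)): drop {at(store)}, keep {open(d_store_bay)}, require {at(bay), open(d_store_bay)}
    → {at(bay), open(d_store_bay)}
  through step 2 (unlock(d_store_bay)): drop {open(d_store_bay)}, keep {at(bay)}, require {have(k4), locked(d_store_bay)}
    → {at(bay), have(k4), locked(d_store_bay)}
  through step 1 (move(kitchen,bay)): drop {at(bay)}, keep {have(k4), locked(d_store_bay)}, require {at(kitchen), open(d_kitchen_bay)}
    → {at(kitchen), have(k4), locked(d_store_bay), open(d_kitchen_bay)}

== RESULT ==
["at(kitchen)", "have(k4)", "locked(d_store_bay)", "open(d_kitchen_bay)"]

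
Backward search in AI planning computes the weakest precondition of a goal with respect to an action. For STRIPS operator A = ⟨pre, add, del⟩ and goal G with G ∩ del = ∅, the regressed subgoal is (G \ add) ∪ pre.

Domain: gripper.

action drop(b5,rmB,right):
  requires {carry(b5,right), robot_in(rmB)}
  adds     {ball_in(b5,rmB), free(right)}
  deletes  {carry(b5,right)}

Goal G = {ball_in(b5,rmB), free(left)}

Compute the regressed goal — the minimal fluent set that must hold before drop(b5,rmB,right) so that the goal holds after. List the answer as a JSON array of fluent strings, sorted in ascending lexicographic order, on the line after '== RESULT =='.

Regress:
  G ∩ del = {}  (empty — regression defined)
  G \ add = {ball_in(b5,rmB), free(left)} \ {ball_in(b5,rmB), free(right)} = {free(left)}
  ∪ pre   = {free(left)} ∪ {carry(b5,right), robot_in(rmB)}
          = {carry(b5,right), free(left), robot_in(rmB)}

== RESULT ==
["carry(b5,right)", "free(left)", "robot_in(rmB)"]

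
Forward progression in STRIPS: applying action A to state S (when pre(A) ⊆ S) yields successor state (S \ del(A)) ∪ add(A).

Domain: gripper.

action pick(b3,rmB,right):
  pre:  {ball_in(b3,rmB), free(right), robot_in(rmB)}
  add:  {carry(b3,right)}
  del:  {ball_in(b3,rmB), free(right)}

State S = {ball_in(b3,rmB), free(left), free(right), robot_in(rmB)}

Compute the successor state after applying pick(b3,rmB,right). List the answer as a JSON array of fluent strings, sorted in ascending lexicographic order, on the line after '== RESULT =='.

Progress:
  pre ⊆ S: {ball_in(b3,rmB), free(right), robot_in(rmB)} ⊆ S  — applicable
  S \ del = {free(left), robot_in(rmB)}
  ∪ add   = {carry(b3,right), free(left), robot_in(rmB)}

== RESULT ==
["carry(b3,right)", "free(left)", "robot_in(rmB)"]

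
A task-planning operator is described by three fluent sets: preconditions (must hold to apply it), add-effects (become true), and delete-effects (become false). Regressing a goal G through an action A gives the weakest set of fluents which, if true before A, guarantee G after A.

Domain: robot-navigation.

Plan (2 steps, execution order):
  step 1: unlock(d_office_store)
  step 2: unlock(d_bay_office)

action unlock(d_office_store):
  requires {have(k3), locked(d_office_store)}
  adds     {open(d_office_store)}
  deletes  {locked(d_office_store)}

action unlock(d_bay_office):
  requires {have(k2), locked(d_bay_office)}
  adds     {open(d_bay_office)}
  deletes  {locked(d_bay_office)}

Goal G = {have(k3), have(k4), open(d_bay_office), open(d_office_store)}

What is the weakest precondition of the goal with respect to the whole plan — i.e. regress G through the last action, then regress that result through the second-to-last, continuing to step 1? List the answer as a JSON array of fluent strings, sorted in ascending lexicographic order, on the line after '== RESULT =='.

Work backward from the goal:
  through step 2 (unlock(d_bay_office)): drop {open(d_bay_office)}, keep {have(k3), have(k4), open(d_office_store)}, require {have(k2), locked(d_bay_office)}
    → {have(k2), have(k3), have(k4), locked(d_bay_office), open(d_office_store)}
  through step 1 (unlock(d_office_store)): drop {open(d_office_store)}, keep {have(k2), have(k3), have(k4), locked(d_bay_office)}, require {have(k3), locked(d_office_store)}
    → {have(k2), have(k3), have(k4), locked(d_bay_office), locked(d_office_store)}

== RESULT ==
["have(k2)", "have(k3)", "have(k4)", "locked(d_bay_office)", "locked(d_office_store)"]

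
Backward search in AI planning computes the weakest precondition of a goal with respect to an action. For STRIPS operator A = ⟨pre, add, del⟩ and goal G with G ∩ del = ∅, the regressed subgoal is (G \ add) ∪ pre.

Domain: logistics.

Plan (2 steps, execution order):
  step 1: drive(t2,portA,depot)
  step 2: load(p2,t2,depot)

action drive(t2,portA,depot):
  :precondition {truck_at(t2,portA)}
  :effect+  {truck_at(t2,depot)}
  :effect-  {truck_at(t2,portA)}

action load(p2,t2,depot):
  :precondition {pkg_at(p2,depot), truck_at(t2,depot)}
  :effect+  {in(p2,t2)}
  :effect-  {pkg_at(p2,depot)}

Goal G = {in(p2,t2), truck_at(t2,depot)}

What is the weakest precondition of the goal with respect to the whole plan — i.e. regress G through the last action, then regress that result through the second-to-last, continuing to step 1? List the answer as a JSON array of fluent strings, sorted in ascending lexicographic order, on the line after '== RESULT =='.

Regress step by step:
  through step 2 (load(p2,t2,depot)): drop {in(p2,t2)}, keep {truck_at(t2,depot)}, require {pkg_at(p2,depot), truck_at(t2,depot)}
    → {pkg_at(p2,depot), truck_at(t2,depot)}
  through step 1 (drive(t2,portA,depot)): drop {truck_at(t2,depot)}, keep {pkg_at(p2,depot)}, require {truck_at(t2,portA)}
    → {pkg_at(p2,depot), truck_at(t2,portA)}

== RESULT ==
["pkg_at(p2,depot)", "truck_at(t2,portA)"]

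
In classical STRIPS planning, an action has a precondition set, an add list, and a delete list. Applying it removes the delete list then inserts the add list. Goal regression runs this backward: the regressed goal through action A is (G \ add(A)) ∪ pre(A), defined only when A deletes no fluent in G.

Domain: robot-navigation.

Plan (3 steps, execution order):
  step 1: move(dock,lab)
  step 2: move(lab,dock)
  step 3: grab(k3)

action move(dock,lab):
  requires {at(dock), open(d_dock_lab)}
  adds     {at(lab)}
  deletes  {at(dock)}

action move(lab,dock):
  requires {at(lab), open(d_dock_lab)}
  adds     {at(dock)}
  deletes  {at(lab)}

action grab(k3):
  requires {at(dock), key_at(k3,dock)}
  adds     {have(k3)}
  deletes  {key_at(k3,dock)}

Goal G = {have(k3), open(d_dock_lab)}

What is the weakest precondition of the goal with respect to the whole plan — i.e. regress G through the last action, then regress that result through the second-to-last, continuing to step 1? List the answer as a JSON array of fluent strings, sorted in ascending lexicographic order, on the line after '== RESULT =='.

Regress step by step:
  through step 3 (grab(k3)): drop {have(k3)}, keep {open(d_dock_lab)}, require {at(dock), key_at(k3,dock)}
    → {at(dock), key_at(k3,dock), open(d_dock_lab)}
  through step 2 (move(lab,dock)): drop {at(dock)}, keep {key_at(k3,dock), open(d_dock_lab)}, require {at(lab), open(d_dock_lab)}
    → {at(lab), key_at(k3,dock), open(d_dock_lab)}
  through step 1 (move(dock,lab)): drop {at(lab)}, keep {key_at(k3,dock), open(d_dock_lab)}, require {at(dock), open(d_dock_lab)}
    → {at(dock), key_at(k3,dock), open(d_dock_lab)}

== RESULT ==
["at(dock)", "key_at(k3,dock)", "open(d_dock_lab)"]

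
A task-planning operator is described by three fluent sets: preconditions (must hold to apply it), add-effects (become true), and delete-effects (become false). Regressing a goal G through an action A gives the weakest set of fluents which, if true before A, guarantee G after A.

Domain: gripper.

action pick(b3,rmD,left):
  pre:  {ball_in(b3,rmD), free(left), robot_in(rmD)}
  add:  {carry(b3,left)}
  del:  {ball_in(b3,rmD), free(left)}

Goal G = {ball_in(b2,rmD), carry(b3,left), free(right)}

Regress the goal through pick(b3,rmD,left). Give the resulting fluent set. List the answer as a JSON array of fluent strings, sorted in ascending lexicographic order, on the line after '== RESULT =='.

Regress:
  G ∩ del = {}  (empty — regression defined)
  G \ add = {ball_in(b2,rmD), carry(b3,left), free(right)} \ {carry(b3,left)} = {ball_in(b2,rmD), free(right)}
  ∪ pre   = {ball_in(b2,rmD), free(right)} ∪ {ball_in(b3,rmD), free(left), robot_in(rmD)}
          = {ball_in(b2,rmD), ball_in(b3,rmD), free(left), free(right), robot_in(rmD)}

== RESULT ==
["ball_in(b2,rmD)", "ball_in(b3,rmD)", "free(left)", "free(right)", "robot_in(rmD)"]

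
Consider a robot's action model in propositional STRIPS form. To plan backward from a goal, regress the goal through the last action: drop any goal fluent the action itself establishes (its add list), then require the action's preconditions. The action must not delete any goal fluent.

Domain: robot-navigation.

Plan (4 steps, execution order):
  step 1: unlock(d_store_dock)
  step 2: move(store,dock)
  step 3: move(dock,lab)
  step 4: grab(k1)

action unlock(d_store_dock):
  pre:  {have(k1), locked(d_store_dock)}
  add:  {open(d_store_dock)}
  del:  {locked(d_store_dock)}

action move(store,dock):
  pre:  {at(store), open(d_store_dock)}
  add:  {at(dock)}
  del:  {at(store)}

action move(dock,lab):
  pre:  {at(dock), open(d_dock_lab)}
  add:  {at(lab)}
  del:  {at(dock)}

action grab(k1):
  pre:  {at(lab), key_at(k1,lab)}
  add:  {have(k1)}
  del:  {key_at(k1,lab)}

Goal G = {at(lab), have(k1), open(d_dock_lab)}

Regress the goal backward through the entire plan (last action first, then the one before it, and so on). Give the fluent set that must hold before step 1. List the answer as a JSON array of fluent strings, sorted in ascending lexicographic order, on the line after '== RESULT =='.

Work backward from the goal:
  through step 4 (grab(k1)): drop {have(k1)}, keep {at(lab), open(d_dock_lab)}, require {at(lab), key_at(k1,lab)}
    → {at(lab), key_at(k1,lab), open(d_dock_lab)}
  through step 3 (move(dock,lab)): drop {at(lab)}, keep {key_at(k1,lab), open(d_dock_lab)}, require {at(dock), open(d_dock_lab)}
    → {at(dock), key_at(k1,lab), open(d_dock_lab)}
  through step 2 (move(store,dock)): drop {at(dock)}, keep {key_at(k1,lab), open(d_dock_lab)}, require {at(store), open(d_store_dock)}
    → {at(store), key_at(k1,lab), open(d_dock_lab), open(d_store_dock)}
  through step 1 (unlock(d_store_dock)): drop {open(d_store_dock)}, keep {at(store), key_at(k1,lab), open(d_dock_lab)}, require {have(k1), locked(d_store_dock)}
    → {at(store), have(k1), key_at(k1,lab), locked(d_store_dock), open(d_dock_lab)}

== RESULT ==
["at(store)", "have(k1)", "key_at(k1,lab)", "locked(d_store_dock)", "open(d_dock_lab)"]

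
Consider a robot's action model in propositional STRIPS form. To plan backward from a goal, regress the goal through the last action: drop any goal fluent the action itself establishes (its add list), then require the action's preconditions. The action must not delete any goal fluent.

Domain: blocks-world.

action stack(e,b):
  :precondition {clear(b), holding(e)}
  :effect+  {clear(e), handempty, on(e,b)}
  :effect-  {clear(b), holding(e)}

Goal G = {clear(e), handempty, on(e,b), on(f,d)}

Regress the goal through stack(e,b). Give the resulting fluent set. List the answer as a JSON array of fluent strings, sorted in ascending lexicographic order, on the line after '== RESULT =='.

Regress:
  G ∩ del = {}  (empty — regression defined)
  G \ add = {clear(e), handempty, on(e,b), on(f,d)} \ {clear(e), handempty, on(e,b)} = {on(f,d)}
  ∪ pre   = {on(f,d)} ∪ {clear(b), holding(e)}
          = {clear(b), holding(e), on(f,d)}

== RESULT ==
["clear(b)", "holding(e)", "on(f,d)"]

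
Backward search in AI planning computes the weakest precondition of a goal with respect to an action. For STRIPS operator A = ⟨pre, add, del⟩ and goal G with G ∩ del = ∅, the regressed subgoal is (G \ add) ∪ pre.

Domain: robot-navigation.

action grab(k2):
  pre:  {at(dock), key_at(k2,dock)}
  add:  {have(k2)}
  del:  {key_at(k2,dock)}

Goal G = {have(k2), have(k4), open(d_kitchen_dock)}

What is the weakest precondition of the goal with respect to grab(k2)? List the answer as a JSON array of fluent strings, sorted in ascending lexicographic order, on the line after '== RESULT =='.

Regress:
  G ∩ del = {}  (empty — regression defined)
  G \ add = {have(k2), have(k4), open(d_kitchen_dock)} \ {have(k2)} = {have(k4), open(d_kitchen_dock)}
  ∪ pre   = {have(k4), open(d_kitchen_dock)} ∪ {at(dock), key_at(k2,dock)}
          = {at(dock), have(k4), key_at(k2,dock), open(d_kitchen_dock)}

== RESULT ==
["at(dock)", "have(k4)", "key_at(k2,dock)", "open(d_kitchen_dock)"]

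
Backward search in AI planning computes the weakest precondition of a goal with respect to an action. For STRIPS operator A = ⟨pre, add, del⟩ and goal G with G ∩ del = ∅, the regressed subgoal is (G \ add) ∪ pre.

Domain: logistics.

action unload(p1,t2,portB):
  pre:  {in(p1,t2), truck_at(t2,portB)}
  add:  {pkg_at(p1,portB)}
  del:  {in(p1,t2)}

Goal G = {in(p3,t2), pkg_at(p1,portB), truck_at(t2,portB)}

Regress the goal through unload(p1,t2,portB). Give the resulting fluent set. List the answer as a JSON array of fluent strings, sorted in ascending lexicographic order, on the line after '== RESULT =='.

Compute (G \ add) ∪ pre:
  G ∩ del = {}  (empty — regression defined)
  G \ add = {in(p3,t2), pkg_at(p1,portB), truck_at(t2,portB)} \ {pkg_at(p1,portB)} = {in(p3,t2), truck_at(t2,portB)}
  ∪ pre   = {in(p3,t2), truck_at(t2,portB)} ∪ {in(p1,t2), truck_at(t2,portB)}
          = {in(p1,t2), in(p3,t2), truck_at(t2,portB)}

== RESULT ==
["in(p1,t2)", "in(p3,t2)", "truck_at(t2,portB)"]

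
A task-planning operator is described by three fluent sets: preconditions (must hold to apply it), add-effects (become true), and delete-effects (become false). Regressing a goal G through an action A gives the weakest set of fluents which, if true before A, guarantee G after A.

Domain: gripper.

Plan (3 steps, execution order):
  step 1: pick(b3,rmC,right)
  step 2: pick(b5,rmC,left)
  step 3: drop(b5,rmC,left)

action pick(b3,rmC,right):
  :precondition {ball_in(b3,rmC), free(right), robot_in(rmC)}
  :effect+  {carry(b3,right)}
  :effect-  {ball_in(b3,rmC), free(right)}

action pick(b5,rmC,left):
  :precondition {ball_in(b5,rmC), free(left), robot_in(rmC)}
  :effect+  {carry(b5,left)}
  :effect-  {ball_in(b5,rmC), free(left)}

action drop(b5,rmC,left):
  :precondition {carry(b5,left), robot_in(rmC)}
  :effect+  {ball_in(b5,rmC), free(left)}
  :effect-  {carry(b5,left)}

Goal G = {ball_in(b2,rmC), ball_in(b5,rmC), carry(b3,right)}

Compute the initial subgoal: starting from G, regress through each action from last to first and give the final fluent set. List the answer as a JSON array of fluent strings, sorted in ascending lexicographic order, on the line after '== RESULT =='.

Regress step by step:
  through step 3 (drop(b5,rmC,left)): drop {ball_in(b5,rmC)}, keep {ball_in(b2,rmC), carry(b3,right)}, require {carry(b5,left), robot_in(rmC)}
    → {ball_in(b2,rmC), carry(b3,right), carry(b5,left), robot_in(rmC)}
  through step 2 (pick(b5,rmC,left)): drop {carry(b5,left)}, keep {ball_in(b2,rmC), carry(b3,right), robot_in(rmC)}, require {ball_in(b5,rmC), free(left), robot_in(rmC)}
    → {ball_in(b2,rmC), ball_in(b5,rmC), carry(b3,right), free(left), robot_in(rmC)}
  through step 1 (pick(b3,rmC,right)): drop {carry(b3,right)}, keep {ball_in(b2,rmC), ball_in(b5,rmC), free(left), robot_in(rmC)}, require {ball_in(b3,rmC), free(right), robot_in(rmC)}
    → {ball_in(b2,rmC), ball_in(b3,rmC), ball_in(b5,rmC), free(left), free(right), robot_in(rmC)}

== RESULT ==
["ball_in(b2,rmC)", "ball_in(b3,rmC)", "ball_in(b5,rmC)", "free(left)", "free(right)", "robot_in(rmC)"]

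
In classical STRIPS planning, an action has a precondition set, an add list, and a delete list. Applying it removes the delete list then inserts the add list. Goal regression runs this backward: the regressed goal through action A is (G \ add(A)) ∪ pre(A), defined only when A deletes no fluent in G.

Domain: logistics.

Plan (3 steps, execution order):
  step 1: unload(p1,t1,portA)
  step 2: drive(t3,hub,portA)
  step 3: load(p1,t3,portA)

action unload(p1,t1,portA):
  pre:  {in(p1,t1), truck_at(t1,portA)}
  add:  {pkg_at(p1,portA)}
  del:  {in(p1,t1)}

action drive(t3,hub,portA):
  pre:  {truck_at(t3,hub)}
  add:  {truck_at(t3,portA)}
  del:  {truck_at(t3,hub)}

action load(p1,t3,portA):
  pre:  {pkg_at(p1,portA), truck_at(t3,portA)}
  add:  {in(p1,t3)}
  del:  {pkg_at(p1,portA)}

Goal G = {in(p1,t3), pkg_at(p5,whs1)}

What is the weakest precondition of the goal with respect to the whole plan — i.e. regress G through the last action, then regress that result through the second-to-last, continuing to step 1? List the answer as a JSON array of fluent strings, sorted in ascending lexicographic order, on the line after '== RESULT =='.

Work backward from the goal:
  through step 3 (load(p1,t3,portA)): drop {in(p1,t3)}, keep {pkg_at(p5,whs1)}, require {pkg_at(p1,portA), truck_at(t3,portA)}
    → {pkg_at(p1,portA), pkg_at(p5,whs1), truck_at(t3,portA)}
  through step 2 (drive(t3,hub,portA)): drop {truck_at(t3,portA)}, keep {pkg_at(p1,portA), pkg_at(p5,whs1)}, require {truck_at(t3,hub)}
    → {pkg_at(p1,portA), pkg_at(p5,whs1), truck_at(t3,hub)}
  through step 1 (unload(p1,t1,portA)): drop {pkg_at(p1,portA)}, keep {pkg_at(p5,whs1), truck_at(t3,hub)}, require {in(p1,t1), truck_at(t1,portA)}
    → {in(p1,t1), pkg_at(p5,whs1), truck_at(t1,portA), truck_at(t3,hub)}

== RESULT ==
["in(p1,t1)", "pkg_at(p5,whs1)", "truck_at(t1,portA)", "truck_at(t3,hub)"]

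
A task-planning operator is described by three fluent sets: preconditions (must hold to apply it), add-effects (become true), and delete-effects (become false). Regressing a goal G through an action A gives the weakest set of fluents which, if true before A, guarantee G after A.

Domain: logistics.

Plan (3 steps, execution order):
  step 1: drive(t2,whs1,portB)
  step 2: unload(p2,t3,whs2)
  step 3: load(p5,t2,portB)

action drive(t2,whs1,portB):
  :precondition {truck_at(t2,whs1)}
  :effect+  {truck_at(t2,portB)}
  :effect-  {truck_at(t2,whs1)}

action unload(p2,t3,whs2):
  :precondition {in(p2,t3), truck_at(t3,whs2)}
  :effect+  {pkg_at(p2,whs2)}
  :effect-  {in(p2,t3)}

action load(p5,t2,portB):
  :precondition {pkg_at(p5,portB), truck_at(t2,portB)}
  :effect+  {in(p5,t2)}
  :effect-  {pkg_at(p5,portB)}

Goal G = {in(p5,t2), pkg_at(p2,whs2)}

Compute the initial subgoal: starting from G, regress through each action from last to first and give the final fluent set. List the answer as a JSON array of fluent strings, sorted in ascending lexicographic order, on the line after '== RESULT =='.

Work backward from the goal:
  through step 3 (load(p5,t2,portB)): drop {in(p5,t2)}, keep {pkg_at(p2,whs2)}, require {pkg_at(p5,portB), truck_at(t2,portB)}
    → {pkg_at(p2,whs2), pkg_at(p5,portB), truck_at(t2,portB)}
  through step 2 (unload(p2,t3,whs2)): drop {pkg_at(p2,whs2)}, keep {pkg_at(p5,portB), truck_at(t2,portB)}, require {in(p2,t3), truck_at(t3,whs2)}
    → {in(p2,t3), pkg_at(p5,portB), truck_at(t2,portB), truck_at(t3,whs2)}
  through step 1 (drive(t2,whs1,portB)): drop {truck_at(t2,portB)}, keep {in(p2,t3), pkg_at(p5,portB), truck_at(t3,whs2)}, require {truck_at(t2,whs1)}
    → {in(p2,t3), pkg_at(p5,portB), truck_at(t2,whs1), truck_at(t3,whs2)}

== RESULT ==
["in(p2,t3)", "pkg_at(p5,portB)", "truck_at(t2,whs1)", "truck_at(t3,whs2)"]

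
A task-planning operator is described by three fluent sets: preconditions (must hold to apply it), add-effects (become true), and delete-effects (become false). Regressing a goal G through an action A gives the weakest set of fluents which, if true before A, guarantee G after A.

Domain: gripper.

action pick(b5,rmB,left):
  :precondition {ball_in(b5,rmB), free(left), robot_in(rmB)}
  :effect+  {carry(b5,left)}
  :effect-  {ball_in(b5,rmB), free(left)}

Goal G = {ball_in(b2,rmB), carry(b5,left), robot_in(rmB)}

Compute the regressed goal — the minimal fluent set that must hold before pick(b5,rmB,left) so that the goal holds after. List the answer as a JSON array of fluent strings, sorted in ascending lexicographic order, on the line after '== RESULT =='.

Regress:
  G ∩ del = {}  (empty — regression defined)
  G \ add = {ball_in(b2,rmB), carry(b5,left), robot_in(rmB)} \ {carry(b5,left)} = {ball_in(b2,rmB), robot_in(rmB)}
  ∪ pre   = {ball_in(b2,rmB), robot_in(rmB)} ∪ {ball_in(b5,rmB), free(left), robot_in(rmB)}
          = {ball_in(b2,rmB), ball_in(b5,rmB), free(left), robot_in(rmB)}

== RESULT ==
["ball_in(b2,rmB)", "ball_in(b5,rmB)", "free(left)", "robot_in(rmB)"]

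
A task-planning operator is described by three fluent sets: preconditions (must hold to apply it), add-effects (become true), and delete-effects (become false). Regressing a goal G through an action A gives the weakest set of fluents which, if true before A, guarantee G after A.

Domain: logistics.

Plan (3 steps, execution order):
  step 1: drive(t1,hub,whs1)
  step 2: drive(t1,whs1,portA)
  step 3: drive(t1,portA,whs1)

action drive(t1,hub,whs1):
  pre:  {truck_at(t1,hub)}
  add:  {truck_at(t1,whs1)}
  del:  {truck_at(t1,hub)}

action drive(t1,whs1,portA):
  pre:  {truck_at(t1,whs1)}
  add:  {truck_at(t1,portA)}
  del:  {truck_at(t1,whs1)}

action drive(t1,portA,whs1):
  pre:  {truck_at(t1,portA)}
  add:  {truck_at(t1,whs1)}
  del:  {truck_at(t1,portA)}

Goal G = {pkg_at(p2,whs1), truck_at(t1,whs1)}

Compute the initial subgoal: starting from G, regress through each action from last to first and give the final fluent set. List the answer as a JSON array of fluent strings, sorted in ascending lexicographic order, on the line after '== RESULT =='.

Regress step by step:
  through step 3 (drive(t1,portA,whs1)): drop {truck_at(t1,whs1)}, keep {pkg_at(p2,whs1)}, require {truck_at(t1,portA)}
    → {pkg_at(p2,whs1), truck_at(t1,portA)}
  through step 2 (drive(t1,whs1,portA)): drop {truck_at(t1,portA)}, keep {pkg_at(p2,whs1)}, require {truck_at(t1,whs1)}
    → {pkg_at(p2,whs1), truck_at(t1,whs1)}
  through step 1 (drive(t1,hub,whs1)): drop {truck_at(t1,whs1)}, keep {pkg_at(p2,whs1)}, require {truck_at(t1,hub)}
    → {pkg_at(p2,whs1), truck_at(t1,hub)}

== RESULT ==
["pkg_at(p2,whs1)", "truck_at(t1,hub)"]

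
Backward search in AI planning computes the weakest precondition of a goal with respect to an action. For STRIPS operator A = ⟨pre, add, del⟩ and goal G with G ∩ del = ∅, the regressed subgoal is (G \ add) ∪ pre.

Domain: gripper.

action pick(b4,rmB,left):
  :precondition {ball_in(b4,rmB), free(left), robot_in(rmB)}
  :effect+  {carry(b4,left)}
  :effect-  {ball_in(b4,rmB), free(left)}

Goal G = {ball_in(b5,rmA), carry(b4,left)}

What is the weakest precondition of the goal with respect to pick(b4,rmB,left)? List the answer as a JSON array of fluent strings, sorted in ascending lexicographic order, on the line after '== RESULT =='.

Compute (G \ add) ∪ pre:
  G ∩ del = {}  (empty — regression defined)
  G \ add = {ball_in(b5,rmA), carry(b4,left)} \ {carry(b4,left)} = {ball_in(b5,rmA)}
  ∪ pre   = {ball_in(b5,rmA)} ∪ {ball_in(b4,rmB), free(left), robot_in(rmB)}
          = {ball_in(b4,rmB), ball_in(b5,rmA), free(left), robot_in(rmB)}

== RESULT ==
["ball_in(b4,rmB)", "ball_in(b5,rmA)", "free(left)", "robot_in(rmB)"]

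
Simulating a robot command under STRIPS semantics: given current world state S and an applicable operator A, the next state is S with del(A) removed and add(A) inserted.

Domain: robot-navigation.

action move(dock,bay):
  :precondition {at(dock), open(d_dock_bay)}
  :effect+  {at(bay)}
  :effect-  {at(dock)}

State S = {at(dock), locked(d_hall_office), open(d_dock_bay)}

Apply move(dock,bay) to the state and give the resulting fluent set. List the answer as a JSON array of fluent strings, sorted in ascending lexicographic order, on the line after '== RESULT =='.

Progress:
  pre ⊆ S: {at(dock), open(d_dock_bay)} ⊆ S  — applicable
  S \ del = {locked(d_hall_office), open(d_dock_bay)}
  ∪ add   = {at(bay), locked(d_hall_office), open(d_dock_bay)}

== RESULT ==
["at(bay)", "locked(d_hall_office)", "open(d_dock_bay)"]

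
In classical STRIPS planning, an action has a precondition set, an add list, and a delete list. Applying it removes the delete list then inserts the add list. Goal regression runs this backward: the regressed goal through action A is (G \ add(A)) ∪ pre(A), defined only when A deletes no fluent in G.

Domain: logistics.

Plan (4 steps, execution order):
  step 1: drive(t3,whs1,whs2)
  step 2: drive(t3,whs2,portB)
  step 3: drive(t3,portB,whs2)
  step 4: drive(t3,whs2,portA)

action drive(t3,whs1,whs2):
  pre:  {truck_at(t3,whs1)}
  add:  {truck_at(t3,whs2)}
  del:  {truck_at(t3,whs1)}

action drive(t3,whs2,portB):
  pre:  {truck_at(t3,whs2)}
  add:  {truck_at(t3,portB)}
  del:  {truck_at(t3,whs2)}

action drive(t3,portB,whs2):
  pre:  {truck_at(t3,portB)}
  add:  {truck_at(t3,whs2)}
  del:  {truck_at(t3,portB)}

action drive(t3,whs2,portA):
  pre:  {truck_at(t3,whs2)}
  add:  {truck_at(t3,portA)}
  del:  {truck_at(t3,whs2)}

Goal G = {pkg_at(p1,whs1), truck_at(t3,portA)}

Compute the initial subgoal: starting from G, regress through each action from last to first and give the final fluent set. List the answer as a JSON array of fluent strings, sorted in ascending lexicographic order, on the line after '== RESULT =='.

Work backward from the goal:
  through step 4 (drive(t3,whs2,portA)): drop {truck_at(t3,portA)}, keep {pkg_at(p1,whs1)}, require {truck_at(t3,whs2)}
    → {pkg_at(p1,whs1), truck_at(t3,whs2)}
  through step 3 (drive(t3,portB,whs2)): drop {truck_at(t3,whs2)}, keep {pkg_at(p1,whs1)}, require {truck_at(t3,portB)}
    → {pkg_at(p1,whs1), truck_at(t3,portB)}
  through step 2 (drive(t3,whs2,portB)): drop {truck_at(t3,portB)}, keep {pkg_at(p1,whs1)}, require {truck_at(t3,whs2)}
    → {pkg_at(p1,whs1), truck_at(t3,whs2)}
  through step 1 (drive(t3,whs1,whs2)): drop {truck_at(t3,whs2)}, keep {pkg_at(p1,whs1)}, require {truck_at(t3,whs1)}
    → {pkg_at(p1,whs1), truck_at(t3,whs1)}

== RESULT ==
["pkg_at(p1,whs1)", "truck_at(t3,whs1)"]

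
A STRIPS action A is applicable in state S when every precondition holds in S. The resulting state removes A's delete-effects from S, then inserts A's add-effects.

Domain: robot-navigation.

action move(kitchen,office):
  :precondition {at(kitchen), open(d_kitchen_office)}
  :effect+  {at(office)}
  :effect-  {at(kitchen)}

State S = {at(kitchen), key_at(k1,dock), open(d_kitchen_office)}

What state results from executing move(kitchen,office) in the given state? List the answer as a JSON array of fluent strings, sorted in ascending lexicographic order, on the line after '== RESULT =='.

Compute (S \ del) ∪ add:
  pre ⊆ S: {at(kitchen), open(d_kitchen_office)} ⊆ S  — applicable
  S \ del = {key_at(k1,dock), open(d_kitchen_office)}
  ∪ add   = {at(office), key_at(k1,dock), open(d_kitchen_office)}

== RESULT ==
["at(office)", "key_at(k1,dock)", "open(d_kitchen_office)"]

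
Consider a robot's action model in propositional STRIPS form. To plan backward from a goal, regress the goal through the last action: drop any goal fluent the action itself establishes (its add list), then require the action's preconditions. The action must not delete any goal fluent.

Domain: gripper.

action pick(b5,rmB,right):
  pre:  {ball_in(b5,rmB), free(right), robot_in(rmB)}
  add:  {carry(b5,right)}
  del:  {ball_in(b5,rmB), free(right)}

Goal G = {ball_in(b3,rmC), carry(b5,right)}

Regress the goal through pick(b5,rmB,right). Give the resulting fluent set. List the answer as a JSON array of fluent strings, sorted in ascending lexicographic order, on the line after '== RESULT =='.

Regress:
  G ∩ del = {}  (empty — regression defined)
  G \ add = {ball_in(b3,rmC), carry(b5,right)} \ {carry(b5,right)} = {ball_in(b3,rmC)}
  ∪ pre   = {ball_in(b3,rmC)} ∪ {ball_in(b5,rmB), free(right), robot_in(rmB)}
          = {ball_in(b3,rmC), ball_in(b5,rmB), free(right), robot_in(rmB)}

== RESULT ==
["ball_in(b3,rmC)", "ball_in(b5,rmB)", "free(right)", "robot_in(rmB)"]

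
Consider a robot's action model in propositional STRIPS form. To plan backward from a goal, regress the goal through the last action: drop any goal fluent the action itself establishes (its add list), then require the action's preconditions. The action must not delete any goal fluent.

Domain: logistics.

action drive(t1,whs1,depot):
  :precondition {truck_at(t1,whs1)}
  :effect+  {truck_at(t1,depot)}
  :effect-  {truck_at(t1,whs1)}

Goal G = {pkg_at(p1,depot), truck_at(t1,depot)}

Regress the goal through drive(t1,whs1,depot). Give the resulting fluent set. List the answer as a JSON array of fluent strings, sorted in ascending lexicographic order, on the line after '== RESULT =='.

Compute (G \ add) ∪ pre:
  G ∩ del = {}  (empty — regression defined)
  G \ add = {pkg_at(p1,depot), truck_at(t1,depot)} \ {truck_at(t1,depot)} = {pkg_at(p1,depot)}
  ∪ pre   = {pkg_at(p1,depot)} ∪ {truck_at(t1,whs1)}
          = {pkg_at(p1,depot), truck_at(t1,whs1)}

== RESULT ==
["pkg_at(p1,depot)", "truck_at(t1,whs1)"]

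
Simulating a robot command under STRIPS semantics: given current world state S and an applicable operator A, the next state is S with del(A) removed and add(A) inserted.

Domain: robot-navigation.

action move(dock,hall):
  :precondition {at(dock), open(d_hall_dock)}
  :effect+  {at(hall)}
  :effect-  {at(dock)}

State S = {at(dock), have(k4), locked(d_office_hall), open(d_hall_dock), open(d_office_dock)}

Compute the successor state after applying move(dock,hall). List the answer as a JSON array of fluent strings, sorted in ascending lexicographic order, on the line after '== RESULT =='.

Compute (S \ del) ∪ add:
  pre ⊆ S: {at(dock), open(d_hall_dock)} ⊆ S  — applicable
  S \ del = {have(k4), locked(d_office_hall), open(d_hall_dock), open(d_office_dock)}
  ∪ add   = {at(hall), have(k4), locked(d_office_hall), open(d_hall_dock), open(d_office_dock)}

== RESULT ==
["at(hall)", "have(k4)", "locked(d_office_hall)", "open(d_hall_dock)", "open(d_office_dock)"]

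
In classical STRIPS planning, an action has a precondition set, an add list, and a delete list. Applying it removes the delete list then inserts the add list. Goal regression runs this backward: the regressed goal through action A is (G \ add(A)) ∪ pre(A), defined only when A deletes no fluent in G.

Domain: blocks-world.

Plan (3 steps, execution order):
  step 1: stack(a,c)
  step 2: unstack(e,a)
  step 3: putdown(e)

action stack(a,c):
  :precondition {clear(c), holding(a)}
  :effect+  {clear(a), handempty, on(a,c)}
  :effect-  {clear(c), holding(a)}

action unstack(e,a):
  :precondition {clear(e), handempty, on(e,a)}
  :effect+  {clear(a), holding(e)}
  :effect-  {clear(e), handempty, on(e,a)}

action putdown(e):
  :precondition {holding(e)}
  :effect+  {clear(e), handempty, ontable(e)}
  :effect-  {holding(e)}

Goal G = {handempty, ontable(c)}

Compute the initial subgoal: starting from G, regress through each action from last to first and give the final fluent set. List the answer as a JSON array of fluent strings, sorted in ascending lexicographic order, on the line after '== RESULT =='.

Work backward from the goal:
  through step 3 (putdown(e)): drop {handempty}, keep {ontable(c)}, require {holding(e)}
    → {holding(e), ontable(c)}
  through step 2 (unstack(e,a)): drop {holding(e)}, keep {ontable(c)}, require {clear(e), handempty, on(e,a)}
    → {clear(e), handempty, on(e,a), ontable(c)}
  through step 1 (stack(a,c)): drop {handempty}, keep {clear(e), on(e,a), ontable(c)}, require {clear(c), holding(a)}
    → {clear(c), clear(e), holding(a), on(e,a), ontable(c)}

== RESULT ==
["clear(c)", "clear(e)", "holding(a)", "on(e,a)", "ontable(c)"]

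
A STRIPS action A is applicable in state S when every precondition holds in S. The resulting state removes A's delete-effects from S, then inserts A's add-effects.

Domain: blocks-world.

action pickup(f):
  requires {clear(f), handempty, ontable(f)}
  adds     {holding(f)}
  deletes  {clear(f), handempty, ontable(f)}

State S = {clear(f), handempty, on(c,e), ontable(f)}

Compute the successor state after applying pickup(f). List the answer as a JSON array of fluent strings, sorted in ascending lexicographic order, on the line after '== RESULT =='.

Compute (S \ del) ∪ add:
  pre ⊆ S: {clear(f), handempty, ontable(f)} ⊆ S  — applicable
  S \ del = {on(c,e)}
  ∪ add   = {holding(f), on(c,e)}

== RESULT ==
["holding(f)", "on(c,e)"]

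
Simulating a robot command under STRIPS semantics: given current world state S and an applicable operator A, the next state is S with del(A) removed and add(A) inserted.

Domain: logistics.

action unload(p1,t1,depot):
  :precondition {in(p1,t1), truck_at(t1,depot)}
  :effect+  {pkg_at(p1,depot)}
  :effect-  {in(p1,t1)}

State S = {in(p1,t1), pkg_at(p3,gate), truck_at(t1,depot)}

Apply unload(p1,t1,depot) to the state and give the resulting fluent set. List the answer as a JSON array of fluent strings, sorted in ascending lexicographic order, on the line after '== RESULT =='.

Compute (S \ del) ∪ add:
  pre ⊆ S: {in(p1,t1), truck_at(t1,depot)} ⊆ S  — applicable
  S \ del = {pkg_at(p3,gate), truck_at(t1,depot)}
  ∪ add   = {pkg_at(p1,depot), pkg_at(p3,gate), truck_at(t1,depot)}

== RESULT ==
["pkg_at(p1,depot)", "pkg_at(p3,gate)", "truck_at(t1,depot)"]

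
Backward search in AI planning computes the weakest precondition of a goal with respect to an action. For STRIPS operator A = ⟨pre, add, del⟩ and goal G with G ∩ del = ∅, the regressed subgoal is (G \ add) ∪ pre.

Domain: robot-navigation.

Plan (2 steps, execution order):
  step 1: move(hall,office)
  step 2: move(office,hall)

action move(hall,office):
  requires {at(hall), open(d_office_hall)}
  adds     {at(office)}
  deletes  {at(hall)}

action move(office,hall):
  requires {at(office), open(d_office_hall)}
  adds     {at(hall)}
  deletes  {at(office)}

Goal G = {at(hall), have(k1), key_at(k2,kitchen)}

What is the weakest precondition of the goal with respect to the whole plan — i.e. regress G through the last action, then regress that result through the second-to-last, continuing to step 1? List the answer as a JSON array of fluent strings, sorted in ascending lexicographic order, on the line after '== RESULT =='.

Regress step by step:
  through step 2 (move(office,hall)): drop {at(hall)}, keep {have(k1), key_at(k2,kitchen)}, require {at(office), open(d_office_hall)}
    → {at(office), have(k1), key_at(k2,kitchen), open(d_office_hall)}
  through step 1 (move(hall,office)): drop {at(office)}, keep {have(k1), key_at(k2,kitchen), open(d_office_hall)}, require {at(hall), open(d_office_hall)}
    → {at(hall), have(k1), key_at(k2,kitchen), open(d_office_hall)}

== RESULT ==
["at(hall)", "have(k1)", "key_at(k2,kitchen)", "open(d_office_hall)"]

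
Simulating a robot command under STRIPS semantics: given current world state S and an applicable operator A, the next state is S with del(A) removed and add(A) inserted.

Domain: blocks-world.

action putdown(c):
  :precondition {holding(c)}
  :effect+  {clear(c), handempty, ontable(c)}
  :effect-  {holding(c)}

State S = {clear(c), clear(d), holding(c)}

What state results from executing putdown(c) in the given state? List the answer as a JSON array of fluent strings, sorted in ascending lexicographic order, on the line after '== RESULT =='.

Progress:
  pre ⊆ S: {holding(c)} ⊆ S  — applicable
  S \ del = {clear(c), clear(d)}
  ∪ add   = {clear(c), clear(d), handempty, ontable(c)}

== RESULT ==
["clear(c)", "clear(d)", "handempty", "ontable(c)"]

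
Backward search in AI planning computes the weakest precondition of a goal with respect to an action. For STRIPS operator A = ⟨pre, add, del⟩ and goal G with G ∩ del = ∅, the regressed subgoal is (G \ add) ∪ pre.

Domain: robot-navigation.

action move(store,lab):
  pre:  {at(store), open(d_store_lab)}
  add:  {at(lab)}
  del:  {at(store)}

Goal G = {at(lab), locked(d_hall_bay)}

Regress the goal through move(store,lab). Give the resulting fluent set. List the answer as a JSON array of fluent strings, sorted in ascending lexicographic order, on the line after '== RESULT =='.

Compute (G \ add) ∪ pre:
  G ∩ del = {}  (empty — regression defined)
  G \ add = {at(lab), locked(d_hall_bay)} \ {at(lab)} = {locked(d_hall_bay)}
  ∪ pre   = {locked(d_hall_bay)} ∪ {at(store), open(d_store_lab)}
          = {at(store), locked(d_hall_bay), open(d_store_lab)}

== RESULT ==
["at(store)", "locked(d_hall_bay)", "open(d_store_lab)"]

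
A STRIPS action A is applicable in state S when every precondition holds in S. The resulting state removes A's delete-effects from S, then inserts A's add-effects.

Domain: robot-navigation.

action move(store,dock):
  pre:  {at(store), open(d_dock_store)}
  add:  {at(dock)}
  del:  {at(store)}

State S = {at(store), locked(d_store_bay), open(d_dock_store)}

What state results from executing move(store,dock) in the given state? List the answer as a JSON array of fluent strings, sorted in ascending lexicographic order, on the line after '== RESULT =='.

Progress:
  pre ⊆ S: {at(store), open(d_dock_store)} ⊆ S  — applicable
  S \ del = {locked(d_store_bay), open(d_dock_store)}
  ∪ add   = {at(dock), locked(d_store_bay), open(d_dock_store)}

== RESULT ==
["at(dock)", "locked(d_store_bay)", "open(d_dock_store)"]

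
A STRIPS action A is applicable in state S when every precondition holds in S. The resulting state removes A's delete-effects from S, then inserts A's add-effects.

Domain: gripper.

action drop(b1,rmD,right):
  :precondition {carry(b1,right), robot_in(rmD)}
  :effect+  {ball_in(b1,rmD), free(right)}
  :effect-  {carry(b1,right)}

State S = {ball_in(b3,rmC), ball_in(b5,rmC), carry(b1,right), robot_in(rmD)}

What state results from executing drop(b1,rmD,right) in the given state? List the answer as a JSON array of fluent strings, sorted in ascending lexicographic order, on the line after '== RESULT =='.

Compute (S \ del) ∪ add:
  pre ⊆ S: {carry(b1,right), robot_in(rmD)} ⊆ S  — applicable
  S \ del = {ball_in(b3,rmC), ball_in(b5,rmC), robot_in(rmD)}
  ∪ add   = {ball_in(b1,rmD), ball_in(b3,rmC), ball_in(b5,rmC), free(right), robot_in(rmD)}

== RESULT ==
["ball_in(b1,rmD)", "ball_in(b3,rmC)", "ball_in(b5,rmC)", "free(right)", "robot_in(rmD)"]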